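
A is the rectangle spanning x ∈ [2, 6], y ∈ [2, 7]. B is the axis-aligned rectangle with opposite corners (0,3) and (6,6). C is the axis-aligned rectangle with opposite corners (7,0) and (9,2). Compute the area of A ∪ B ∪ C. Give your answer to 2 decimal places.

By inclusion–exclusion:
Individual areas: |A| = 20, |B| = 18, |C| = 4.
|A∩B|: x∈[2,6], y∈[3,6] → 4·3 = 12.
|A∩C| = 0 (no overlap).
|B∩C| = 0 (no overlap).
|A∩B∩C| = 0.
|A ∪ B ∪ C| = 42 − 12 + 0 = 30.00.

30.00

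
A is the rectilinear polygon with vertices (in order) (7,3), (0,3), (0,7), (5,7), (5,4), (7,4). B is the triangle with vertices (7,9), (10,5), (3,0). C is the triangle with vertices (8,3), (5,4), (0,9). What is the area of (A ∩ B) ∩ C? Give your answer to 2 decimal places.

0.66

|A ∩ B| = 2.5.
|(A ∩ B) ∩ C| = 0.66.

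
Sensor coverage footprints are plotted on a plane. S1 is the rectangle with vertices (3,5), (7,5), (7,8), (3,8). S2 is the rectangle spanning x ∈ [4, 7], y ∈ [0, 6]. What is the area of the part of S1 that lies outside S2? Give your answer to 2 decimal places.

9.00

|S1∩S2|: x∈[4,7], y∈[5,6] → 3·1 = 3.
|S1| = 12.
|S1 ∖ S2| = |S1| − |S1∩S2| = 12 − 3 = 9.00.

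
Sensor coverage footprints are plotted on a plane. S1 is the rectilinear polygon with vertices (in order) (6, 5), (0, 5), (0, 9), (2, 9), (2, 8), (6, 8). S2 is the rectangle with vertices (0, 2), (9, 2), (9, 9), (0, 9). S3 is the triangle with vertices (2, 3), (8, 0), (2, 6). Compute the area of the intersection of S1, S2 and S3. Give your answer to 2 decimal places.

The intersection is the polygon with vertices (2,5), (2,6), (3,5).
By the shoelace formula its area is 0.50.

0.50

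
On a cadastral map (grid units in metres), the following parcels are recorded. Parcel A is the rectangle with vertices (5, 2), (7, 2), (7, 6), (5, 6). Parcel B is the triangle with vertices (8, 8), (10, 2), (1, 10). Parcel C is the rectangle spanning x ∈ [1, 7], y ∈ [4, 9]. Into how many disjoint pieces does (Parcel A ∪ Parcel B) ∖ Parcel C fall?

3

(Parcel A ∪ Parcel B) ∖ Parcel C splits into 3 disjoint pieces (area 4, area 1.1875, area 8.1429).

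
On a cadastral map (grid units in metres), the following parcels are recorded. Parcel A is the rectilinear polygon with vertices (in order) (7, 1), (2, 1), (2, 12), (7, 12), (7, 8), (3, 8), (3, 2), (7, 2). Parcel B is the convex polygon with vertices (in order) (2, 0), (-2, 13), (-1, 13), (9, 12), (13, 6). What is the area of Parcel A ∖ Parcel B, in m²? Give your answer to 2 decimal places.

2.25

|Parcel A| = 31, |Parcel A∩Parcel B| = 28.75.
|Parcel A ∖ Parcel B| = |Parcel A| − |Parcel A∩Parcel B| = 31 − 28.75 = 2.25.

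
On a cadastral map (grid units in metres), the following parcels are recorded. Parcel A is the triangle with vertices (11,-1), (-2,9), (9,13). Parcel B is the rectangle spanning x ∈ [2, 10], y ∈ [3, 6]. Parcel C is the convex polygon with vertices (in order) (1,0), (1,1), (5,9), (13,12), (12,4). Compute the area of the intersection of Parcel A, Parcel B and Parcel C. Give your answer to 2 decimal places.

17.64

The intersection is the polygon with vertices (10,6), (10,3.273), (9.25,3), (5.8,3), (3.056,5.111), (3.5,6).
By the shoelace formula its area is 17.64.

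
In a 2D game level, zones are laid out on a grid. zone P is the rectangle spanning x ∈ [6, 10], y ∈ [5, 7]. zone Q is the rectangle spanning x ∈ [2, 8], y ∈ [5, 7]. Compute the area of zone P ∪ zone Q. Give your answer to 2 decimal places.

16.00

By inclusion–exclusion:
Individual areas: |zone P| = 8, |zone Q| = 12.
|zone P∩zone Q|: x∈[6,8], y∈[5,7] → 2·2 = 4.
|zone P ∪ zone Q| = 20 − 4 = 16.00.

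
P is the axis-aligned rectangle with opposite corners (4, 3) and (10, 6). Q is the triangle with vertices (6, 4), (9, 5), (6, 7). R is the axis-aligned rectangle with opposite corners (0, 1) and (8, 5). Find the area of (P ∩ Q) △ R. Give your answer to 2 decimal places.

|P ∩ Q| = 3.75.
|(P ∩ Q) ∩ R| = 1.3333.
|(P ∩ Q) △ R| = 3.75 + 32 − 2.6667 = 33.08.

33.08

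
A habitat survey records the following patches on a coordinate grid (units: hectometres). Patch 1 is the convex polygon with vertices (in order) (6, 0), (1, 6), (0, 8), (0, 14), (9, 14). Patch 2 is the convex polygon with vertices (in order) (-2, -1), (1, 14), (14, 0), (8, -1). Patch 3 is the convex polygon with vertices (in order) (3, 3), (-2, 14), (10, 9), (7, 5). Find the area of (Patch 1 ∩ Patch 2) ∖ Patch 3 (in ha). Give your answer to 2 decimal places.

|Patch 1 ∩ Patch 2| = 52.5.
|(Patch 1 ∩ Patch 2) ∩ Patch 3| = 40.3283.
|(Patch 1 ∩ Patch 2) ∖ Patch 3| = 52.5 − 40.3283 = 12.17.

12.17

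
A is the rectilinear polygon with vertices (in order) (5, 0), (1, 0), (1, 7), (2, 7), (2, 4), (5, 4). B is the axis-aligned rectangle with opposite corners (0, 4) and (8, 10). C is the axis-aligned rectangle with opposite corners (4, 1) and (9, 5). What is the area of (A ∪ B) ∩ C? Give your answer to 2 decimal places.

The region (A ∪ B) ∩ C is the polygon with vertices (8,4), (5,4), (5,1), (4,1), (4,5), (8,5).
By the shoelace formula its area is 7.00.

7.00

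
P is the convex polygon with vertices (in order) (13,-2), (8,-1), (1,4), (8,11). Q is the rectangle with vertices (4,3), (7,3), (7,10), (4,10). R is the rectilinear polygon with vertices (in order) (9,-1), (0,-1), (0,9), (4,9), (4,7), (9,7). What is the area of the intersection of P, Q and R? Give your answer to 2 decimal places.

12.00

The intersection is the polygon with vertices (7,3), (4,3), (4,7), (7,7).
By the shoelace formula its area is 12.00.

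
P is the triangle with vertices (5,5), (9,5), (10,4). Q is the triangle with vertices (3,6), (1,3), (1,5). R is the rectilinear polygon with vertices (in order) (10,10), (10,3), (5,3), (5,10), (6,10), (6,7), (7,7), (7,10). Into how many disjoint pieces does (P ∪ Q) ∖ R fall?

1

(P ∪ Q) ∖ R is a single connected region.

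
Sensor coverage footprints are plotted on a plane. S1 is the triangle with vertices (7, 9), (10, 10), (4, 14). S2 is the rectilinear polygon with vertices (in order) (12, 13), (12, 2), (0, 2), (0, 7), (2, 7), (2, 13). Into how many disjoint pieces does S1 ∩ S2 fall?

1

S1 ∩ S2 is a single connected region.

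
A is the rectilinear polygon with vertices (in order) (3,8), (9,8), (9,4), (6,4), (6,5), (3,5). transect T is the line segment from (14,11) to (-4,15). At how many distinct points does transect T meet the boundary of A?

The segment lies entirely outside A and never meets its boundary.

0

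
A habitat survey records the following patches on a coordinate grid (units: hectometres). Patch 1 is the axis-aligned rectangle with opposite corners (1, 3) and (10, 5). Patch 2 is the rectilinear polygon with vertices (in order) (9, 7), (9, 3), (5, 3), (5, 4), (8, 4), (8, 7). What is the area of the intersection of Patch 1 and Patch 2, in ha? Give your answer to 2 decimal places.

The intersection is the polygon with vertices (9,5), (9,3), (5,3), (5,4), (8,4), (8,5).
By the shoelace formula its area is 5.00.

5.00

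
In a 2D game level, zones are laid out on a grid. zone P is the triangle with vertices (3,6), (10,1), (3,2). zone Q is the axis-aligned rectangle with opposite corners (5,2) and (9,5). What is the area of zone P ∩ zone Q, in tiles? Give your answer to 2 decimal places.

4.63

The intersection is the polygon with vertices (8.6,2), (5,2), (5,4.571).
By the shoelace formula its area is 4.63.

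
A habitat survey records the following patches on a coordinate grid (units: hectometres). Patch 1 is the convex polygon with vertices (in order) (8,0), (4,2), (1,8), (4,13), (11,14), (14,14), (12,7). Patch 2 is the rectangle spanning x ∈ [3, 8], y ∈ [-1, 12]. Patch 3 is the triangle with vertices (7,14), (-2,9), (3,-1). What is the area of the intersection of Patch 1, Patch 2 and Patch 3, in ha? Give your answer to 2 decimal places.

The intersection is the polygon with vertices (3,4), (3,11.333), (3.4,12), (6.467,12), (3.87,2.261).
By the shoelace formula its area is 20.23.

20.23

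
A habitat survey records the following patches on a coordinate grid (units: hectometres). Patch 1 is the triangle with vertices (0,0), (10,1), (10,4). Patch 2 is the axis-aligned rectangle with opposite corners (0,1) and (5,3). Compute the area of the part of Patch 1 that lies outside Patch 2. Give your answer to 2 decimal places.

|Patch 1| = 15, |Patch 1∩Patch 2| = 1.25.
|Patch 1 ∖ Patch 2| = |Patch 1| − |Patch 1∩Patch 2| = 15 − 1.25 = 13.75.

13.75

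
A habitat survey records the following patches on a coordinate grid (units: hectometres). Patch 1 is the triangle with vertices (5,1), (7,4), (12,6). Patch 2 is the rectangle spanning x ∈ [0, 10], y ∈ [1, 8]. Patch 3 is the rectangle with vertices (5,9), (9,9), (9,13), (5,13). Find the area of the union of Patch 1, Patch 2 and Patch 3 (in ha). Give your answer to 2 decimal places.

By inclusion–exclusion:
Individual areas: |Patch 1| = 5.5, |Patch 2| = 70, |Patch 3| = 16.
|Patch 1∩Patch 2| = 4.8714.
|Patch 1∩Patch 3| = 0.
|Patch 2∩Patch 3| = 0 (no overlap).
|Patch 1∩Patch 2∩Patch 3| = 0.
|Patch 1 ∪ Patch 2 ∪ Patch 3| = 91.5 − 4.8714 + 0 = 86.63.

86.63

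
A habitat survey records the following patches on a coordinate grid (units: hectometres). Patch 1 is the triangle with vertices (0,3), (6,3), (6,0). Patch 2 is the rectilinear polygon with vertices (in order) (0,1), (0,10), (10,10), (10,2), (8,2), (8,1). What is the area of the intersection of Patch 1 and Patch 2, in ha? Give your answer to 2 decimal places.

The intersection is the polygon with vertices (6,3), (6,1), (4,1), (0,3).
By the shoelace formula its area is 8.00.

8.00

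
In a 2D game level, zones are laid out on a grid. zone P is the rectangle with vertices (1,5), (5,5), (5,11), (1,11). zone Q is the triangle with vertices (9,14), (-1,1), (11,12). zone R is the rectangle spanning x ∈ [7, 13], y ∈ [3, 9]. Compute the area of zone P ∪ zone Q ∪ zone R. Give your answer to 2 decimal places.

78.43

By inclusion–exclusion:
Individual areas: |zone P| = 24, |zone Q| = 23, |zone R| = 36.
|zone P∩zone Q| = 4.3266.
|zone P∩zone R| = 0 (no overlap).
|zone Q∩zone R| = 0.2424.
|zone P∩zone Q∩zone R| = 0.
|zone P ∪ zone Q ∪ zone R| = 83 − 4.569 + 0 = 78.43.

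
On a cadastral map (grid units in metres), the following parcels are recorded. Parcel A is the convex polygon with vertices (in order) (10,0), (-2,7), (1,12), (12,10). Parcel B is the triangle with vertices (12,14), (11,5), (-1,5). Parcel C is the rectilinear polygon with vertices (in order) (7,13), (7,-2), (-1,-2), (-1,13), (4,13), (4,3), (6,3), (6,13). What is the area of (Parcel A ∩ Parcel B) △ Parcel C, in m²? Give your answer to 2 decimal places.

|Parcel A ∩ Parcel B| = 44.7857.
|(Parcel A ∩ Parcel B) ∩ Parcel C| = 12.9126.
|(Parcel A ∩ Parcel B) △ Parcel C| = 44.7857 + 100 − 25.8251 = 118.96.

118.96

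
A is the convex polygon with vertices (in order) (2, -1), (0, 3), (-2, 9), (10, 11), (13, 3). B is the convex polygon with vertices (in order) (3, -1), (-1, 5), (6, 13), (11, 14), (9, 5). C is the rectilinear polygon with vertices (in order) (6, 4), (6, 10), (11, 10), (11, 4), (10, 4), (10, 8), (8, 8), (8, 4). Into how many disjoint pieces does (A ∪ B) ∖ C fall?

(A ∪ B) ∖ C is a single connected region.

1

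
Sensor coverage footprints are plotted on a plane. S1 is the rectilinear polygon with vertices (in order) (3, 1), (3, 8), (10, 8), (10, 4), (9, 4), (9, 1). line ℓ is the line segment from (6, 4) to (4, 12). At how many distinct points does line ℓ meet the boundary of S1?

1

The segment meets the boundary at (5,8).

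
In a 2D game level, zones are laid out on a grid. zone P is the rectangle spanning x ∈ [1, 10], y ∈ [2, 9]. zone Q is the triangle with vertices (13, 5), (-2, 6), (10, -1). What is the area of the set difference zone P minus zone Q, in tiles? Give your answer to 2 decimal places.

35.84

|zone P| = 63, |zone P∩zone Q| = 27.1607.
|zone P ∖ zone Q| = |zone P| − |zone P∩zone Q| = 63 − 27.1607 = 35.84.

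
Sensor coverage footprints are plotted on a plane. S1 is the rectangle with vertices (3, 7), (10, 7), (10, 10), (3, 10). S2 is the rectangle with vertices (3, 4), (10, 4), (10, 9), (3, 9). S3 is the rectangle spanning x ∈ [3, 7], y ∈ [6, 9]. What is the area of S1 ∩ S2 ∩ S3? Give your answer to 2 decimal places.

8.00

The intersection is the polygon with vertices (3,7), (3,9), (7,9), (7,7).
By the shoelace formula its area is 8.00.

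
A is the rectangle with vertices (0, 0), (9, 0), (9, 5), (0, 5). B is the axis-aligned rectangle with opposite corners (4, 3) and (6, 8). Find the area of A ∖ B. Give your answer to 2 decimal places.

41.00

|A∩B|: x∈[4,6], y∈[3,5] → 2·2 = 4.
|A| = 45.
|A ∖ B| = |A| − |A∩B| = 45 − 4 = 41.00.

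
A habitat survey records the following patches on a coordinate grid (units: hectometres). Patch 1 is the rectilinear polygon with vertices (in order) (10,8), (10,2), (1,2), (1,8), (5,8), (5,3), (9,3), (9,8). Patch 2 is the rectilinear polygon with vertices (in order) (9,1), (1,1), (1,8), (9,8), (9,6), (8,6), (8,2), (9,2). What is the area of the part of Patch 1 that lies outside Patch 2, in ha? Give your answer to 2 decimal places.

7.00

|Patch 1| = 34, |Patch 1∩Patch 2| = 27.
|Patch 1 ∖ Patch 2| = |Patch 1| − |Patch 1∩Patch 2| = 34 − 27 = 7.00.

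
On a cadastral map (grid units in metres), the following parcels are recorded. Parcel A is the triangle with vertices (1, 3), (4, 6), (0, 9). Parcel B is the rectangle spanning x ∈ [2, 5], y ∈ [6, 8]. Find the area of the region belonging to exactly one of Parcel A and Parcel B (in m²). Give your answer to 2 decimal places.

13.50

|Parcel A| = 10.5, |Parcel B| = 6, |Parcel A∩Parcel B| = 1.5.
|Parcel A △ Parcel B| = |Parcel A| + |Parcel B| − 2·|Parcel A∩Parcel B| = 10.5 + 6 − 3 = 13.50.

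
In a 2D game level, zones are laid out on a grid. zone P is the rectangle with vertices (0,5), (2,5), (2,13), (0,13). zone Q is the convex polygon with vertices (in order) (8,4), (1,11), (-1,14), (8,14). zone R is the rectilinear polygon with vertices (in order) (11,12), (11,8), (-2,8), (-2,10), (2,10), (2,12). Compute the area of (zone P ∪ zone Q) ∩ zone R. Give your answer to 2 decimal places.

|zone P ∪ zone Q| = 60.75.
|(zone P ∪ zone Q) ∩ zone R| = 26.00.

26.00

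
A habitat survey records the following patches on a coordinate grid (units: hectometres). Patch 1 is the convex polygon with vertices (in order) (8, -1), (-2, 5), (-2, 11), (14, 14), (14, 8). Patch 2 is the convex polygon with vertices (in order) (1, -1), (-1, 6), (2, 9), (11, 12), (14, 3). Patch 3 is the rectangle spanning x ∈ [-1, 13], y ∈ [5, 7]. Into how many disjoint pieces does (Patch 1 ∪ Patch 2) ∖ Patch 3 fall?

1

(Patch 1 ∪ Patch 2) ∖ Patch 3 is a single connected region.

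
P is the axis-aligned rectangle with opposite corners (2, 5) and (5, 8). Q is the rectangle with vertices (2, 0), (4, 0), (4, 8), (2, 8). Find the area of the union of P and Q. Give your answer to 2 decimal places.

By inclusion–exclusion:
Individual areas: |P| = 9, |Q| = 16.
|P∩Q|: x∈[2,4], y∈[5,8] → 2·3 = 6.
|P ∪ Q| = 25 − 6 = 19.00.

19.00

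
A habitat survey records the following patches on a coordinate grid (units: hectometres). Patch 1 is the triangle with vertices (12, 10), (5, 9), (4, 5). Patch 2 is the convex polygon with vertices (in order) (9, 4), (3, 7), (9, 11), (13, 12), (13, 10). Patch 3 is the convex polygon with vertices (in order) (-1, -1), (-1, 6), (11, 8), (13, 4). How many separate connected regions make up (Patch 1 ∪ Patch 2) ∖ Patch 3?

(Patch 1 ∪ Patch 2) ∖ Patch 3 is a single connected region.

1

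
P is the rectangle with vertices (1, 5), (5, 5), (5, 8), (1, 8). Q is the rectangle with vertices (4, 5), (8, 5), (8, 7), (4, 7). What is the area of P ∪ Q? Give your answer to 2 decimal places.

18.00

By inclusion–exclusion:
Individual areas: |P| = 12, |Q| = 8.
|P∩Q|: x∈[4,5], y∈[5,7] → 1·2 = 2.
|P ∪ Q| = 20 − 2 = 18.00.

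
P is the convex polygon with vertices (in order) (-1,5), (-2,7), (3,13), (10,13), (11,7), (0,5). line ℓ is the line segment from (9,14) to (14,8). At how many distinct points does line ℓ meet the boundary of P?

2

The segment meets the boundary at (9.833,13), (10.042,12.75).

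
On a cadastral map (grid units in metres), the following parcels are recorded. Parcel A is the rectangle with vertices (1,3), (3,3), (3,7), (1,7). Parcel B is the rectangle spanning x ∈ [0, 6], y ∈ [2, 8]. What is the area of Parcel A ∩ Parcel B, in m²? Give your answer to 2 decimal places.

8.00

|Parcel A∩Parcel B|: x∈[1,3], y∈[3,7] → 2·4 = 8.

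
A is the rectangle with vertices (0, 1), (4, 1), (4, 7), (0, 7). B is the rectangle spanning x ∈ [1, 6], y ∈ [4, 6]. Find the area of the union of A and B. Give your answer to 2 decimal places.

28.00

By inclusion–exclusion:
Individual areas: |A| = 24, |B| = 10.
|A∩B|: x∈[1,4], y∈[4,6] → 3·2 = 6.
|A ∪ B| = 34 − 6 = 28.00.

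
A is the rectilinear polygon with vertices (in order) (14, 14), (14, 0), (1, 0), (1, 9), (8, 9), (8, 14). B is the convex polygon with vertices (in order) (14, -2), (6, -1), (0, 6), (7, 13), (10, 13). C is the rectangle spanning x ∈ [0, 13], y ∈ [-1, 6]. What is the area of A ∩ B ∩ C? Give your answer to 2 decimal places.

59.58

The intersection is the polygon with vertices (1,4.833), (1,6), (11.867,6), (13,1.75), (13,0), (5.143,0).
By the shoelace formula its area is 59.58.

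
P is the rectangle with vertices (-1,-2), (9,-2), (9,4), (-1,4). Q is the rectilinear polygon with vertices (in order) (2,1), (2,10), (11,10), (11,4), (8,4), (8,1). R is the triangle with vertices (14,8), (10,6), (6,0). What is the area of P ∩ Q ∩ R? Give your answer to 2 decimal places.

0.83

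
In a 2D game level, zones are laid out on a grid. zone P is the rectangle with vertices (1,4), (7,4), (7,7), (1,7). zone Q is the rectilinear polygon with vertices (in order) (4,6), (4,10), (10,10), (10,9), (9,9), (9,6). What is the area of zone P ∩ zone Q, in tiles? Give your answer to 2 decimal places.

The intersection is the polygon with vertices (7,7), (7,6), (4,6), (4,7).
By the shoelace formula its area is 3.00.

3.00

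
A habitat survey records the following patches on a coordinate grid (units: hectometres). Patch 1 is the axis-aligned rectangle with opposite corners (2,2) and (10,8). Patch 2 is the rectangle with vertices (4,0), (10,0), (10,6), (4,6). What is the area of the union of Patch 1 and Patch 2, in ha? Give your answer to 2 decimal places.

60.00

By inclusion–exclusion:
Individual areas: |Patch 1| = 48, |Patch 2| = 36.
|Patch 1∩Patch 2|: x∈[4,10], y∈[2,6] → 6·4 = 24.
|Patch 1 ∪ Patch 2| = 84 − 24 = 60.00.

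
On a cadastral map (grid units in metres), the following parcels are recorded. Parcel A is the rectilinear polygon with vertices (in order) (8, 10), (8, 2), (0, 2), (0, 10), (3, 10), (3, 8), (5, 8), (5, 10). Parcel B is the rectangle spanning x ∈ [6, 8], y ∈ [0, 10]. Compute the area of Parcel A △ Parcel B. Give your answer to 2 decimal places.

48.00

|Parcel A| = 60, |Parcel B| = 20, |Parcel A∩Parcel B| = 16.
|Parcel A △ Parcel B| = |Parcel A| + |Parcel B| − 2·|Parcel A∩Parcel B| = 60 + 20 − 32 = 48.00.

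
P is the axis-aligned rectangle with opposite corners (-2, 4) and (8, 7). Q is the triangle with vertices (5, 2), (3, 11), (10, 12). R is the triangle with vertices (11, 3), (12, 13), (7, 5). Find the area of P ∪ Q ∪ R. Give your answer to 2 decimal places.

74.87

By inclusion–exclusion:
Individual areas: |P| = 30, |Q| = 32.5, |R| = 21.
|P∩Q| = 7.5833.
|P∩R| = 1.05.
|Q∩R| = 0.
|P∩Q∩R| = 0.
|P ∪ Q ∪ R| = 83.5 − 8.6333 + 0 = 74.87.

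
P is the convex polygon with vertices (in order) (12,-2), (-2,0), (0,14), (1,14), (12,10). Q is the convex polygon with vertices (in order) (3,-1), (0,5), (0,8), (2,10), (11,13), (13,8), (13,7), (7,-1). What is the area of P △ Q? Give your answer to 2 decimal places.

71.06

|P| = 174, |Q| = 122.5, |P∩Q| = 112.7213.
|P △ Q| = |P| + |Q| − 2·|P∩Q| = 174 + 122.5 − 225.4426 = 71.06.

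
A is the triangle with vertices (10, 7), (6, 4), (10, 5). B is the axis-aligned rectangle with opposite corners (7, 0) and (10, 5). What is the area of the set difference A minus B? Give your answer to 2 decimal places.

2.92

|A| = 4, |A∩B| = 1.0833.
|A ∖ B| = |A| − |A∩B| = 4 − 1.0833 = 2.92.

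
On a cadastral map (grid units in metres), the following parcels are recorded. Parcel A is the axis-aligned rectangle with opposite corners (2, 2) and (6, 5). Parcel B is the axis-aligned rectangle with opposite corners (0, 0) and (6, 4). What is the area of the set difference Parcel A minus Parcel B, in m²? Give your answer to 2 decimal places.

|Parcel A∩Parcel B|: x∈[2,6], y∈[2,4] → 4·2 = 8.
|Parcel A| = 12.
|Parcel A ∖ Parcel B| = |Parcel A| − |Parcel A∩Parcel B| = 12 − 8 = 4.00.

4.00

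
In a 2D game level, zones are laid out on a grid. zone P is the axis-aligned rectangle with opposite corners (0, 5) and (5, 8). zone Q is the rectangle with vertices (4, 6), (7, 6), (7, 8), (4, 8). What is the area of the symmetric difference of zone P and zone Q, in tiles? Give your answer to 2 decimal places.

|zone P∩zone Q|: x∈[4,5], y∈[6,8] → 1·2 = 2.
|zone P △ zone Q| = |zone P| + |zone Q| − 2·|zone P∩zone Q| = 15 + 6 − 4 = 17.00.

17.00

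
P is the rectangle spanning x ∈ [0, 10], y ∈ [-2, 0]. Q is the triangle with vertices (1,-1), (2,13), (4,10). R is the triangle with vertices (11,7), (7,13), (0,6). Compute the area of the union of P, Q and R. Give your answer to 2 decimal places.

By inclusion–exclusion:
Individual areas: |P| = 20, |Q| = 15.5, |R| = 35.
|P∩Q| = 0.1006.
|P∩R| = 0.
|Q∩R| = 4.3151.
|P∩Q∩R| = 0.
|P ∪ Q ∪ R| = 70.5 − 4.4158 + 0 = 66.08.

66.08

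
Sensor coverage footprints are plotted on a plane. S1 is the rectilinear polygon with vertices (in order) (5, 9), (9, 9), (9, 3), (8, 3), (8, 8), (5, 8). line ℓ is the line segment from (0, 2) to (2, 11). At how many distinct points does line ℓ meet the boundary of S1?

0

The segment lies entirely outside S1 and never meets its boundary.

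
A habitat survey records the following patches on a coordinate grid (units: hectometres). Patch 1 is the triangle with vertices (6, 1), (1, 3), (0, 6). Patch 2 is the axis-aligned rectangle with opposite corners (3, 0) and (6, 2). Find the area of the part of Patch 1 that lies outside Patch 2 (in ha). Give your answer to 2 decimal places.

5.85

|Patch 1| = 6.5, |Patch 1∩Patch 2| = 0.65.
|Patch 1 ∖ Patch 2| = |Patch 1| − |Patch 1∩Patch 2| = 6.5 − 0.65 = 5.85.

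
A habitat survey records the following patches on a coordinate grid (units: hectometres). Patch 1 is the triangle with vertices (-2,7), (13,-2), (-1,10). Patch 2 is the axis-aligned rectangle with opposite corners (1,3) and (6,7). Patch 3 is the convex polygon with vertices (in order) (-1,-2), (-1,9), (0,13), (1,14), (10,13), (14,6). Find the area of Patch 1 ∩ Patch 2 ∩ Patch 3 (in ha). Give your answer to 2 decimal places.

The intersection is the polygon with vertices (1,7), (2.5,7), (6,4), (6,3), (4.667,3), (1,5.2).
By the shoelace formula its area is 10.72.

10.72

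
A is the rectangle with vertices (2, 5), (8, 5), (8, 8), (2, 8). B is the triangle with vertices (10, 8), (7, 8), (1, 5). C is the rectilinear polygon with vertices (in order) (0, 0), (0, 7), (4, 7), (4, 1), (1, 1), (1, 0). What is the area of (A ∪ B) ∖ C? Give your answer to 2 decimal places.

14.67

|A ∪ B| = 18.75.
|(A ∪ B) ∩ C| = 4.0833.
|(A ∪ B) ∖ C| = 18.75 − 4.0833 = 14.67.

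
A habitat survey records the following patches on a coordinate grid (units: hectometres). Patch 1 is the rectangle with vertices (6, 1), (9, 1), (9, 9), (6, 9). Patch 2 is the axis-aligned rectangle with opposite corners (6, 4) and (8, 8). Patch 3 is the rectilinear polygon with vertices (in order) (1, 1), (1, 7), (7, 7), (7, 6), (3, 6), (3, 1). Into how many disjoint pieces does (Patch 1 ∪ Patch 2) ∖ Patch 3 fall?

1

(Patch 1 ∪ Patch 2) ∖ Patch 3 is a single connected region.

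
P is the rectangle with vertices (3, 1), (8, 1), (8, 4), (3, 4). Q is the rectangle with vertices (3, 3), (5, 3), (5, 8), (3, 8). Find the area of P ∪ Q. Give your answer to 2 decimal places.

23.00

By inclusion–exclusion:
Individual areas: |P| = 15, |Q| = 10.
|P∩Q|: x∈[3,5], y∈[3,4] → 2·1 = 2.
|P ∪ Q| = 25 − 2 = 23.00.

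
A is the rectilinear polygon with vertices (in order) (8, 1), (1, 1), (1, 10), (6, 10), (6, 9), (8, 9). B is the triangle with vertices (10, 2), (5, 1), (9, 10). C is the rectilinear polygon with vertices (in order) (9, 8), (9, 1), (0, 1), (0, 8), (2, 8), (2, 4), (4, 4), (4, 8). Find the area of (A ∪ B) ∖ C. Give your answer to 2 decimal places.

|A ∪ B| = 72.275.
|(A ∪ B) ∩ C| = 47.2861.
|(A ∪ B) ∖ C| = 72.275 − 47.2861 = 24.99.

24.99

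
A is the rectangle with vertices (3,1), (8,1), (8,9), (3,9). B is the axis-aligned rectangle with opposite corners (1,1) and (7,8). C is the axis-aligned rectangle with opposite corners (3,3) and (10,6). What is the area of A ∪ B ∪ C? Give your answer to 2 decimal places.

By inclusion–exclusion:
Individual areas: |A| = 40, |B| = 42, |C| = 21.
|A∩B|: x∈[3,7], y∈[1,8] → 4·7 = 28.
|A∩C|: x∈[3,8], y∈[3,6] → 5·3 = 15.
|B∩C|: x∈[3,7], y∈[3,6] → 4·3 = 12.
|A∩B∩C| = 12.
|A ∪ B ∪ C| = 103 − 55 + 12 = 60.00.

60.00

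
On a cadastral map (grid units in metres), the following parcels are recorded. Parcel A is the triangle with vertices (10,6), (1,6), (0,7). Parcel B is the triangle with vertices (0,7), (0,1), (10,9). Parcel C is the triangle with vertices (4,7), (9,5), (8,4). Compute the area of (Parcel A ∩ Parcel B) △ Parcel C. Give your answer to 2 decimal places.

|Parcel A ∩ Parcel B| = 3.875.
|(Parcel A ∩ Parcel B) ∩ Parcel C| = 0.4314.
|(Parcel A ∩ Parcel B) △ Parcel C| = 3.875 + 3.5 − 0.8628 = 6.51.

6.51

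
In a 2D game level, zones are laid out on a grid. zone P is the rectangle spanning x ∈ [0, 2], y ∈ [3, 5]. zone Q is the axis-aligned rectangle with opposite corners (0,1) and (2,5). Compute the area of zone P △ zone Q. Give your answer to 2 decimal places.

|zone P∩zone Q|: x∈[0,2], y∈[3,5] → 2·2 = 4.
|zone P △ zone Q| = |zone P| + |zone Q| − 2·|zone P∩zone Q| = 4 + 8 − 8 = 4.00.

4.00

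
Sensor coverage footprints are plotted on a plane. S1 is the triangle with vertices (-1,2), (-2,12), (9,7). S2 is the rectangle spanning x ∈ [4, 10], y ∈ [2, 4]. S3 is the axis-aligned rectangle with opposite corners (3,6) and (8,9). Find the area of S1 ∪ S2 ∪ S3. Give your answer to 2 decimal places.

67.38

By inclusion–exclusion:
Individual areas: |S1| = 52.5, |S2| = 12, |S3| = 15.
|S1∩S2| = 0.
|S1∩S3| = 12.1227.
|S2∩S3| = 0 (no overlap).
|S1∩S2∩S3| = 0.
|S1 ∪ S2 ∪ S3| = 79.5 − 12.1227 + 0 = 67.38.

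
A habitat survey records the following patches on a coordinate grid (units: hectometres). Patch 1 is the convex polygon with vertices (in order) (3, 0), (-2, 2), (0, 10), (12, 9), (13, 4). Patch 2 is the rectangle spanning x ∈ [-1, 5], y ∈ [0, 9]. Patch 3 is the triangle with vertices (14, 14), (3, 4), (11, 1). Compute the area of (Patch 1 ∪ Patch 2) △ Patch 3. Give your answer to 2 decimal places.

86.06

|Patch 1 ∪ Patch 2| = 112.625.
|(Patch 1 ∪ Patch 2) ∩ Patch 3| = 41.5333.
|(Patch 1 ∪ Patch 2) △ Patch 3| = 112.625 + 56.5 − 83.0666 = 86.06.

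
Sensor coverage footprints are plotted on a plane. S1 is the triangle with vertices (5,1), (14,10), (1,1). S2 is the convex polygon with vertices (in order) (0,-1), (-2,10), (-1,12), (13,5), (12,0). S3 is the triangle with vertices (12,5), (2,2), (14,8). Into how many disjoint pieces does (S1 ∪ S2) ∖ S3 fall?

1

(S1 ∪ S2) ∖ S3 is a single connected region.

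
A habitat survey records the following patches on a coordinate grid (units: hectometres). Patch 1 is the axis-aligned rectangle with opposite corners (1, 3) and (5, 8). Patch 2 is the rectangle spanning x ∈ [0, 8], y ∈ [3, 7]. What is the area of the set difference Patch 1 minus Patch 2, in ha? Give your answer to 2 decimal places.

4.00

|Patch 1∩Patch 2|: x∈[1,5], y∈[3,7] → 4·4 = 16.
|Patch 1| = 20.
|Patch 1 ∖ Patch 2| = |Patch 1| − |Patch 1∩Patch 2| = 20 − 16 = 4.00.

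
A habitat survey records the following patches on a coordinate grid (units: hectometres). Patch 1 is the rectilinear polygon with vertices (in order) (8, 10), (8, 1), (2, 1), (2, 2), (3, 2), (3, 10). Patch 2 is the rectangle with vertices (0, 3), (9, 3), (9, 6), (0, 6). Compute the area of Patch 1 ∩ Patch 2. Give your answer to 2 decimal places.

The intersection is the polygon with vertices (8,3), (3,3), (3,6), (8,6).
By the shoelace formula its area is 15.00.

15.00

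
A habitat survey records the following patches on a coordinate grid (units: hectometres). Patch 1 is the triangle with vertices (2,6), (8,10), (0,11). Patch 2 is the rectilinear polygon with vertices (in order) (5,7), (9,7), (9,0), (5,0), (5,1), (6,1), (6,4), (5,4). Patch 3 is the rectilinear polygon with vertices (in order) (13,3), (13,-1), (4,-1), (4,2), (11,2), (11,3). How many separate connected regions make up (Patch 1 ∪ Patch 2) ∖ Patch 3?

(Patch 1 ∪ Patch 2) ∖ Patch 3 splits into 2 disjoint pieces (area 19, area 18).

2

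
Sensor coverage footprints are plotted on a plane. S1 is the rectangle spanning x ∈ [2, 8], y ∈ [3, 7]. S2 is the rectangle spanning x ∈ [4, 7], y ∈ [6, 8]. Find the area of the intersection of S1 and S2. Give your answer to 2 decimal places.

3.00

|S1∩S2|: x∈[4,7], y∈[6,7] → 3·1 = 3.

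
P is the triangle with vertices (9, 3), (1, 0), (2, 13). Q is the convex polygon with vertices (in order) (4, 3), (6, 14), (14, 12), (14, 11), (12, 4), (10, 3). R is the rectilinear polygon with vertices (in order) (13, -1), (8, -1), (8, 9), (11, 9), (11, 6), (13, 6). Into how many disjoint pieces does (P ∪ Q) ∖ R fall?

1

(P ∪ Q) ∖ R is a single connected region.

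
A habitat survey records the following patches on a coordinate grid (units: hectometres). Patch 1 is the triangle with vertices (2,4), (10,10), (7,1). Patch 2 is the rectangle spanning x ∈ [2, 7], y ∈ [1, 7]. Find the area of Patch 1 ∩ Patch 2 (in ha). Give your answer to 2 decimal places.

The intersection is the polygon with vertices (6,7), (7,7), (7,1), (2,4).
By the shoelace formula its area is 16.50.

16.50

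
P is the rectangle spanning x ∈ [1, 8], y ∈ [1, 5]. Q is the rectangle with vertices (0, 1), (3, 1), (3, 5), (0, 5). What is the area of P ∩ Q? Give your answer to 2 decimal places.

8.00

|P∩Q|: x∈[1,3], y∈[1,5] → 2·4 = 8.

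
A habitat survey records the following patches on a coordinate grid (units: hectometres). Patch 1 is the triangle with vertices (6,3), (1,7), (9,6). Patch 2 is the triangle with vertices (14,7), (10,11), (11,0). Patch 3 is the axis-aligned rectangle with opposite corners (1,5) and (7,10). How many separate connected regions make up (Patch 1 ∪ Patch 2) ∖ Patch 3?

(Patch 1 ∪ Patch 2) ∖ Patch 3 splits into 2 disjoint pieces (area 6.25, area 20).

2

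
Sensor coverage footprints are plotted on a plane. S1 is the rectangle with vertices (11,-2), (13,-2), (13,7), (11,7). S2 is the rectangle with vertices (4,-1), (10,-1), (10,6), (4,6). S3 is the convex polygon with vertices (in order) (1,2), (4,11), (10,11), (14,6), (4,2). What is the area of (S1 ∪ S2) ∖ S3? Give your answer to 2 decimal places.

39.60

|S1 ∪ S2| = 60.
|(S1 ∪ S2) ∩ S3| = 20.4.
|(S1 ∪ S2) ∖ S3| = 60 − 20.4 = 39.60.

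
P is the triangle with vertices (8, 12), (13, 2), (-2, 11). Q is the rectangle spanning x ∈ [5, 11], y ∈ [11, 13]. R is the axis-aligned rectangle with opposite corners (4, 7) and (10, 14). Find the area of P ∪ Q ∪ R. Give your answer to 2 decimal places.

By inclusion–exclusion:
Individual areas: |P| = 52.5, |Q| = 12, |R| = 42.
|P∩Q| = 2.8.
|P∩R| = 25.0667.
|Q∩R|: x∈[5,10], y∈[11,13] → 5·2 = 10.
|P∩Q∩R| = 2.8.
|P ∪ Q ∪ R| = 106.5 − 37.8667 + 2.8 = 71.43.

71.43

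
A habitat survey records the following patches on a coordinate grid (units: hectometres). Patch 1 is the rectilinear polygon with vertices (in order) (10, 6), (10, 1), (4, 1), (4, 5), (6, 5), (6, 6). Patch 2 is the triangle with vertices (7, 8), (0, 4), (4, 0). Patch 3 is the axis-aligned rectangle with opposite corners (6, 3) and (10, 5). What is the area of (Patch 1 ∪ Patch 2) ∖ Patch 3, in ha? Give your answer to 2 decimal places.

|Patch 1 ∪ Patch 2| = 45.4167.
|(Patch 1 ∪ Patch 2) ∩ Patch 3| = 8.
|(Patch 1 ∪ Patch 2) ∖ Patch 3| = 45.4167 − 8 = 37.42.

37.42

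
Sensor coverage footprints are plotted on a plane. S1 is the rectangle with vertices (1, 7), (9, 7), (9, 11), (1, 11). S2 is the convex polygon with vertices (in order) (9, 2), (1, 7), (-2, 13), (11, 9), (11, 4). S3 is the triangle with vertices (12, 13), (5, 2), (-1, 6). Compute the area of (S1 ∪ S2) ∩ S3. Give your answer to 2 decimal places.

29.19

The region (S1 ∪ S2) ∩ S3 is the polygon with vertices (9,9.615), (9.708,9.398), (6.138,3.789), (1,7), (0.97,7.061), (8.286,11), (9,11).
By the shoelace formula its area is 29.19.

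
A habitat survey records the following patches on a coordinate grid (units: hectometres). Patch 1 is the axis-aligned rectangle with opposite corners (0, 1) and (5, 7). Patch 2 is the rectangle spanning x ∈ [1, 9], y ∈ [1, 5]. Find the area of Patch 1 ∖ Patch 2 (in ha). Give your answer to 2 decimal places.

14.00

|Patch 1∩Patch 2|: x∈[1,5], y∈[1,5] → 4·4 = 16.
|Patch 1| = 30.
|Patch 1 ∖ Patch 2| = |Patch 1| − |Patch 1∩Patch 2| = 30 − 16 = 14.00.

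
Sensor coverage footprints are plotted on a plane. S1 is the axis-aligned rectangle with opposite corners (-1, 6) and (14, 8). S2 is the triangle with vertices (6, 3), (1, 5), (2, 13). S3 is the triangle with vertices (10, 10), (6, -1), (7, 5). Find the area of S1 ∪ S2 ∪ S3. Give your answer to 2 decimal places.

By inclusion–exclusion:
Individual areas: |S1| = 30, |S2| = 21, |S3| = 6.5.
|S1∩S2| = 6.3.
|S1∩S3| = 1.4182.
|S2∩S3| = 0.
|S1∩S2∩S3| = 0.
|S1 ∪ S2 ∪ S3| = 57.5 − 7.7182 + 0 = 49.78.

49.78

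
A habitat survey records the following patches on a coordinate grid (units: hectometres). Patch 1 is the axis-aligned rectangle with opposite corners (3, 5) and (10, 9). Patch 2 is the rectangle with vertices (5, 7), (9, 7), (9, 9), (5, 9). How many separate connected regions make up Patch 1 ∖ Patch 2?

Patch 1 ∖ Patch 2 is a single connected region.

1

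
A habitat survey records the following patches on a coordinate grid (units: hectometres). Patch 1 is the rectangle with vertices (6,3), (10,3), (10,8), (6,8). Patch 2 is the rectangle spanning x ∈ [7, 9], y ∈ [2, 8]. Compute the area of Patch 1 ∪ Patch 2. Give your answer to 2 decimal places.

22.00

By inclusion–exclusion:
Individual areas: |Patch 1| = 20, |Patch 2| = 12.
|Patch 1∩Patch 2|: x∈[7,9], y∈[3,8] → 2·5 = 10.
|Patch 1 ∪ Patch 2| = 32 − 10 = 22.00.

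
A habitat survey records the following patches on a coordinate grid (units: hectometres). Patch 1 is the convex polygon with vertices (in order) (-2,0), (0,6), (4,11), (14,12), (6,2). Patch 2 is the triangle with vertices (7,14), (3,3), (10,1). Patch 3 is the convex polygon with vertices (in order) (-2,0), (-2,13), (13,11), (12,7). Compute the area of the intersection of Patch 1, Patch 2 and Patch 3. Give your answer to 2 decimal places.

26.95

The intersection is the polygon with vertices (8.925,5.657), (8.667,5.333), (3.636,2.818), (3,3), (5.981,11.198), (7.609,11.361).
By the shoelace formula its area is 26.95.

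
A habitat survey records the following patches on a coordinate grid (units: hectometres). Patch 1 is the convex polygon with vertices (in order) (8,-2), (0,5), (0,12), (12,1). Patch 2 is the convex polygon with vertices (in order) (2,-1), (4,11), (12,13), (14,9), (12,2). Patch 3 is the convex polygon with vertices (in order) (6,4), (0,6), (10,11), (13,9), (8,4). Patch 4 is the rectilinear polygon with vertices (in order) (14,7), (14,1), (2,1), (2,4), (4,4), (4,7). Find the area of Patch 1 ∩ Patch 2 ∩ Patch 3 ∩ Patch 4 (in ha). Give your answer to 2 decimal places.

The intersection is the polygon with vertices (8.348,4.348), (8,4), (6,4), (4,4.667), (4,7), (5.455,7).
By the shoelace formula its area is 8.48.

8.48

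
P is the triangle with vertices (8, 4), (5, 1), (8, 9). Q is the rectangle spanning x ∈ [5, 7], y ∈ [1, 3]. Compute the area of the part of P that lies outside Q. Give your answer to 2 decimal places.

6.25

|P| = 7.5, |P∩Q| = 1.25.
|P ∖ Q| = |P| − |P∩Q| = 7.5 − 1.25 = 6.25.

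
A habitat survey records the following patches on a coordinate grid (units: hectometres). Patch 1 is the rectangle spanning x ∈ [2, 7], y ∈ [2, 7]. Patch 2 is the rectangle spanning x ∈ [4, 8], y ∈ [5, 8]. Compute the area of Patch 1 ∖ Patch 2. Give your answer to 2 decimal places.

19.00

|Patch 1∩Patch 2|: x∈[4,7], y∈[5,7] → 3·2 = 6.
|Patch 1| = 25.
|Patch 1 ∖ Patch 2| = |Patch 1| − |Patch 1∩Patch 2| = 25 − 6 = 19.00.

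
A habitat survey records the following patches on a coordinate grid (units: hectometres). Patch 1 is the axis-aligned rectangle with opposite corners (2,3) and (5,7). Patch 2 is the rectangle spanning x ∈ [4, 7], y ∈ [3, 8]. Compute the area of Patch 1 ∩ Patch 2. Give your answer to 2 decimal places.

4.00

|Patch 1∩Patch 2|: x∈[4,5], y∈[3,7] → 1·4 = 4.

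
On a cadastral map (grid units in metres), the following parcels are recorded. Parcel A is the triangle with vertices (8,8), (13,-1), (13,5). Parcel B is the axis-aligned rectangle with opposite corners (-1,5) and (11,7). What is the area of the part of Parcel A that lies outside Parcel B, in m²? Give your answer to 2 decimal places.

|Parcel A| = 15, |Parcel A∩Parcel B| = 3.2444.
|Parcel A ∖ Parcel B| = |Parcel A| − |Parcel A∩Parcel B| = 15 − 3.2444 = 11.76.

11.76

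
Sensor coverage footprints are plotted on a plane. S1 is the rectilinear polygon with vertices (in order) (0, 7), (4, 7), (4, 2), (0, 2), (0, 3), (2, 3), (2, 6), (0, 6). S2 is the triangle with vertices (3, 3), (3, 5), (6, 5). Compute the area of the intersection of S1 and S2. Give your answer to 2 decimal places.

The intersection is the polygon with vertices (4,3.667), (3,3), (3,5), (4,5).
By the shoelace formula its area is 1.67.

1.67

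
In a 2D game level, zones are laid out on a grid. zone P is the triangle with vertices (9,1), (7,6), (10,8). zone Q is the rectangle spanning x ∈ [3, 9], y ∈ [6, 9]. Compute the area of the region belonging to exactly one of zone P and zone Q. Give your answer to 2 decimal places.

|zone P| = 9.5, |zone Q| = 18, |zone P∩zone Q| = 1.3333.
|zone P △ zone Q| = |zone P| + |zone Q| − 2·|zone P∩zone Q| = 9.5 + 18 − 2.6667 = 24.83.

24.83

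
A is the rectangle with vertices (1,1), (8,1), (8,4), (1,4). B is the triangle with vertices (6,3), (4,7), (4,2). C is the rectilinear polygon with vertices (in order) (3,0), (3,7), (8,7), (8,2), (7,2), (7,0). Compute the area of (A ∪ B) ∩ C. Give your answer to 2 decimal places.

|A ∪ B| = 23.25.
|(A ∪ B) ∩ C| = 16.25.

16.25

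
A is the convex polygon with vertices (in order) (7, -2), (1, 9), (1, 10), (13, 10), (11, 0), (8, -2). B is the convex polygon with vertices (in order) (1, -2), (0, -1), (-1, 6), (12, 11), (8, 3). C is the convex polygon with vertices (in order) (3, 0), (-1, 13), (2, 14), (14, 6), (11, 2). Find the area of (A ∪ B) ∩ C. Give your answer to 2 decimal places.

|A ∪ B| = 129.4451.
|(A ∪ B) ∩ C| = 86.15.

86.15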